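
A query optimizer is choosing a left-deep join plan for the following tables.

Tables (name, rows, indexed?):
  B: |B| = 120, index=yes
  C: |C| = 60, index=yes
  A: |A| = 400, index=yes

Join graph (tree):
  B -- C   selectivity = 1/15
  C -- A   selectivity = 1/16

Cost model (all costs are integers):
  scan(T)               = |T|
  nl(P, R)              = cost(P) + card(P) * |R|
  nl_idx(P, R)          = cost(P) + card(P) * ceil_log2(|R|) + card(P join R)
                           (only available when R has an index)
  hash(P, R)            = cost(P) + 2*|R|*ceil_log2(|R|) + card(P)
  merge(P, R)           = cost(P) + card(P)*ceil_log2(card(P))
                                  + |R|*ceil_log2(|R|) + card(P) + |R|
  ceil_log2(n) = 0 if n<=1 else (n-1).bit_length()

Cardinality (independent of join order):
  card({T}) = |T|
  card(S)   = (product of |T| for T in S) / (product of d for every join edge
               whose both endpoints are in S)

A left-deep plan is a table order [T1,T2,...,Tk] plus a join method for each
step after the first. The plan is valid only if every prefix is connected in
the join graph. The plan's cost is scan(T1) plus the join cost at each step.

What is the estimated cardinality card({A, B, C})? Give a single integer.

Tables in S: A(400), B(120), C(60)
Edges inside S: B-C(d=15), C-A(d=16)
numerator = 400 * 120 * 60 = 2880000
denominator = 15 * 16 = 240
card(S) = 2880000 / 240 = 12000

12000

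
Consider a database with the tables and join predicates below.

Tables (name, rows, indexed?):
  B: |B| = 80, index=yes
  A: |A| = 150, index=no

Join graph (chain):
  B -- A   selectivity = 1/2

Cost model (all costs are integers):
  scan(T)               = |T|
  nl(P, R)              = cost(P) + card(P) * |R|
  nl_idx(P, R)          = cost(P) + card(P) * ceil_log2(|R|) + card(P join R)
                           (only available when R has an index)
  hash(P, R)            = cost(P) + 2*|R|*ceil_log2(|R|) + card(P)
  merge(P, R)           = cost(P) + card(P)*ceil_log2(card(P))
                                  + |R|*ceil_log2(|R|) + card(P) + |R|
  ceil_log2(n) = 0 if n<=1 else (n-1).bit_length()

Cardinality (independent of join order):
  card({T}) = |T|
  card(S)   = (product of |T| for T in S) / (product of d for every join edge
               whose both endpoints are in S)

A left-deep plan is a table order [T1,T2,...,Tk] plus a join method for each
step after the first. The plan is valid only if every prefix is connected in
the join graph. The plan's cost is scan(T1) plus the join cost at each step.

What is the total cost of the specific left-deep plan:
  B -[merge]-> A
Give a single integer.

2070

step 1: scan B: cost=80, card=80
step 2: join A via merge
    card(P join A) = 80*150/(2) = 6000
    cost = 80 + 80*7 + 150*8 + 80 + 150 = 2070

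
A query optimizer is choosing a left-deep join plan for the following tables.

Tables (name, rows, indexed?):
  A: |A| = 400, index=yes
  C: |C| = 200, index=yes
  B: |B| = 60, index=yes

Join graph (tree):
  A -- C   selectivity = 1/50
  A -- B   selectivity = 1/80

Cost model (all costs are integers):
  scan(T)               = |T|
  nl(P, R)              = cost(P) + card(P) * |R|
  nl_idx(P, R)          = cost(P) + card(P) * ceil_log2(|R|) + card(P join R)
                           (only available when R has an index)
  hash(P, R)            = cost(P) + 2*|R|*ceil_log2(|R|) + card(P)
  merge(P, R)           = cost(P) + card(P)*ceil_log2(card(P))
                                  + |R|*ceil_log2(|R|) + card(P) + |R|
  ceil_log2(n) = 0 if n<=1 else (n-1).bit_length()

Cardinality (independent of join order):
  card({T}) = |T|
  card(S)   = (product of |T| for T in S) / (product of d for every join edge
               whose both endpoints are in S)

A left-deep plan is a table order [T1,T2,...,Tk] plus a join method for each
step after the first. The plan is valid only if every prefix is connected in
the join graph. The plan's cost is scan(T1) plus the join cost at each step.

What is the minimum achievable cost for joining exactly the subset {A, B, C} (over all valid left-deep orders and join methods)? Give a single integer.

4400

Selinger DP over subsets of {A,B,C}:
  {A}: scan cost=400, card=400
  {C}: scan cost=200, card=200
  {B}: scan cost=60, card=60
  {AC}: card=1600; try (A,nl_idx)→3600, (C,hash)→4000, (C,nl_idx)→5200, (A,merge)→6000, (C,merge)→6200, (A,hash)→7600 …(+2); best=3600 via (A,nl_idx)
  {AB}: card=300; try (A,nl_idx)→900, (B,hash)→1520, (B,nl_idx)→3100, (A,merge)→4480, (B,merge)→4820, (A,hash)→7320 …(+2); best=900 via (A,nl_idx)
  {ABC}: card=1200; try (C,hash)→4400, (C,nl_idx)→4500, (C,merge)→5700, (B,hash)→5920, (B,nl_idx)→14400, (B,merge)→23220 …(+2); best=4400 via (C,hash)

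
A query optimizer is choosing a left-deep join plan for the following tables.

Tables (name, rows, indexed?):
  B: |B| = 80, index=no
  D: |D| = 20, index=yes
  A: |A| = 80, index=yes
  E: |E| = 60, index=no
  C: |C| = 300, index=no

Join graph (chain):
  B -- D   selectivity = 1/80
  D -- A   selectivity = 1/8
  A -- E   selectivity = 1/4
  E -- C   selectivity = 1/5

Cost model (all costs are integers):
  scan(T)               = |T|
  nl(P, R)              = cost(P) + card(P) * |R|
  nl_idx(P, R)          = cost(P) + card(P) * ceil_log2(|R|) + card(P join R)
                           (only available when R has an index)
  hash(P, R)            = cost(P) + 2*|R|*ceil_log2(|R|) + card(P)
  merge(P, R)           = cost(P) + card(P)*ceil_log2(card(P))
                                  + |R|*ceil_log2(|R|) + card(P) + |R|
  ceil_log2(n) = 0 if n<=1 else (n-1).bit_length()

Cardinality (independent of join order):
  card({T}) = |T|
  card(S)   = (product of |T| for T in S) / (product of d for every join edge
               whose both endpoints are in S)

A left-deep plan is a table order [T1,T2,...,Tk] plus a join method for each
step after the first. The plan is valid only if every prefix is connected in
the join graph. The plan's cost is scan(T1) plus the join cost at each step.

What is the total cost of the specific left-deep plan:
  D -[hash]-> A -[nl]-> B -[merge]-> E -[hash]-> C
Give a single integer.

step 1: scan D: cost=20, card=20
step 2: join A via hash
    card(P join A) = 20*80/(8) = 200
    cost = 20 + 2*80*7 + 20 = 1160
step 3: join B via nl
    card(P join B) = 200*80/(80) = 200
    cost = 1160 + 200*80 = 17160
step 4: join E via merge
    card(P join E) = 200*60/(4) = 3000
    cost = 17160 + 200*8 + 60*6 + 200 + 60 = 19380
step 5: join C via hash
    card(P join C) = 3000*300/(5) = 180000
    cost = 19380 + 2*300*9 + 3000 = 27780

27780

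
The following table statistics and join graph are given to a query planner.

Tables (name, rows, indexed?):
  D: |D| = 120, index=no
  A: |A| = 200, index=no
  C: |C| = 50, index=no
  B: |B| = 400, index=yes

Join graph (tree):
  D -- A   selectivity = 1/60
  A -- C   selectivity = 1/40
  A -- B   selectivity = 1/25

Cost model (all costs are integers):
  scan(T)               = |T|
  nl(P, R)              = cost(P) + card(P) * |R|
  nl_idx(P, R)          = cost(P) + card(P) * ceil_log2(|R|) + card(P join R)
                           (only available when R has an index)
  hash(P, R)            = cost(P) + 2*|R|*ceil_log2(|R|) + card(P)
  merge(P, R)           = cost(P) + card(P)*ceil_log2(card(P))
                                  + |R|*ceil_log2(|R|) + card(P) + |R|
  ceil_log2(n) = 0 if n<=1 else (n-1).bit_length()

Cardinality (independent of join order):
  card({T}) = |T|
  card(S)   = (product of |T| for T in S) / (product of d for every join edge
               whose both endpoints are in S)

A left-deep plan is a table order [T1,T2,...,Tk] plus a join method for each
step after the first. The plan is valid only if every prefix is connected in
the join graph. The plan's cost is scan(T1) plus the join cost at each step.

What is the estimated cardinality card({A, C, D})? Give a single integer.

500

Tables in S: A(200), C(50), D(120)
Edges inside S: D-A(d=60), A-C(d=40)
numerator = 200 * 50 * 120 = 1200000
denominator = 60 * 40 = 2400
card(S) = 1200000 / 2400 = 500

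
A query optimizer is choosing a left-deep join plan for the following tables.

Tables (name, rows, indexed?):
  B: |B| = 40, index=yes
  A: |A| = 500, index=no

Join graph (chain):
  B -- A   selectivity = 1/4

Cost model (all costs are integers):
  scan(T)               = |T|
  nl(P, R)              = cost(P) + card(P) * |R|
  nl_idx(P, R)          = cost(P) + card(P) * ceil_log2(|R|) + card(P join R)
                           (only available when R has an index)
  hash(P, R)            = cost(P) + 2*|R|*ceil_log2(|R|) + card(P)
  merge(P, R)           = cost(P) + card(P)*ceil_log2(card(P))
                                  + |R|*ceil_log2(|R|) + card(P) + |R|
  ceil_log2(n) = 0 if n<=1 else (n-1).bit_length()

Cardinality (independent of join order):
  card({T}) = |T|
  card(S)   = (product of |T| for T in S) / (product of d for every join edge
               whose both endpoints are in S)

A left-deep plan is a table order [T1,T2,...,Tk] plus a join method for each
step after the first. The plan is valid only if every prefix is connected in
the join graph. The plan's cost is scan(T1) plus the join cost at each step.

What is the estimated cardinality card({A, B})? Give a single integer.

Tables in S: A(500), B(40)
Edges inside S: B-A(d=4)
numerator = 500 * 40 = 20000
denominator = 4 = 4
card(S) = 20000 / 4 = 5000

5000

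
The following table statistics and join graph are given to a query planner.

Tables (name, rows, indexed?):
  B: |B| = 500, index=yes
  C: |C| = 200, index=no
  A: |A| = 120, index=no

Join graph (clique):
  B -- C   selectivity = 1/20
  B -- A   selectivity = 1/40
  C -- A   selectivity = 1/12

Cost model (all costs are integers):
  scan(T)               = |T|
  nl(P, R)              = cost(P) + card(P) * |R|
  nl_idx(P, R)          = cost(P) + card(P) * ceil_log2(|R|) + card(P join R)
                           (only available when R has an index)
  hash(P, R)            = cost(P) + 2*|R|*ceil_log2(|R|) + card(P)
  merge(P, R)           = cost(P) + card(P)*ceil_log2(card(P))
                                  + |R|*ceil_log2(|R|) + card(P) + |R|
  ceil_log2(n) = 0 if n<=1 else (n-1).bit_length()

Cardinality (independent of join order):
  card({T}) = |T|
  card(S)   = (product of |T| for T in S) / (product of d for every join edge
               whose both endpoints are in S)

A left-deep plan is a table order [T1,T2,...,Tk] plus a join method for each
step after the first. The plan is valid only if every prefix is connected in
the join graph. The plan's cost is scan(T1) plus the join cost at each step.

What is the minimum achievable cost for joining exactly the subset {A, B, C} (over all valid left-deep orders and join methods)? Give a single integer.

7380

Selinger DP over subsets of {A,B,C}:
  {B}: scan cost=500, card=500
  {C}: scan cost=200, card=200
  {A}: scan cost=120, card=120
  {BC}: card=5000; try (C,hash)→4200, (B,merge)→7000, (B,nl_idx)→7000, (C,merge)→7300, (B,hash)→9400, (B,nl)→100200 …(+1); best=4200 via (C,hash)
  {AB}: card=1500; try (A,hash)→2680, (B,nl_idx)→2700, (B,merge)→6080, (A,merge)→6460, (B,hash)→9240, (B,nl)→60120 …(+1); best=2680 via (A,hash)
  {AC}: card=2000; try (A,hash)→2080, (C,merge)→2880, (A,merge)→2960, (C,hash)→3440, (C,nl)→24120, (A,nl)→24200; best=2080 via (A,hash)
  {ABC}: card=1250; try (C,hash)→7380, (A,hash)→10880, (B,hash)→13080, (B,nl_idx)→21330, (C,merge)→22480, (B,merge)→31080 …(+4); best=7380 via (C,hash)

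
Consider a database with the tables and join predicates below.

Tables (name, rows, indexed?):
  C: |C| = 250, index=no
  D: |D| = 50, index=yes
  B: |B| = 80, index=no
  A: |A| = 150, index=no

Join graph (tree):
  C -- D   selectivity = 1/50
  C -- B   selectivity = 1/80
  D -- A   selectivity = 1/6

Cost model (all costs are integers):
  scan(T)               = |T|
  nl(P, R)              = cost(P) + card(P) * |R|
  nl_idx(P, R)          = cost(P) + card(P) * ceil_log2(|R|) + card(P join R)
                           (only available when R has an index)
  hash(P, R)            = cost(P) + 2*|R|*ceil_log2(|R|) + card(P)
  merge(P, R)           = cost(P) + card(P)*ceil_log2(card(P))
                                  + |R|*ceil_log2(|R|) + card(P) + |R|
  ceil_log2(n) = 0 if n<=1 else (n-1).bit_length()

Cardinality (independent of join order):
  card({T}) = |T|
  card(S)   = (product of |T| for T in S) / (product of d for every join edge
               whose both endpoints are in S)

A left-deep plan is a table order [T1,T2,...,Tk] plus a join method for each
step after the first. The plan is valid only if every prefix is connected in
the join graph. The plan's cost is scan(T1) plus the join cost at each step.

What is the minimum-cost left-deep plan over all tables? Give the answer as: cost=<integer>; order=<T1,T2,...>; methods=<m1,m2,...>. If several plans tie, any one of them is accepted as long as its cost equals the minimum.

Selinger DP (subsets sized 1..n):
  {C}: scan cost=250, card=250
  {D}: scan cost=50, card=50
  {B}: scan cost=80, card=80
  {A}: scan cost=150, card=150
  {CD}: card=250; try (D,hash)→1100, (D,nl_idx)→2000, (C,merge)→2650, (D,merge)→2850, (C,hash)→4100, (C,nl)→12550 …(+1); best=1100 via (D,hash)
  {BC}: card=250; try (B,hash)→1620, (C,merge)→2970, (B,merge)→3140, (C,hash)→4160, (C,nl)→20080, (B,nl)→20250; best=1620 via (B,hash)
  {AD}: card=1250; try (D,hash)→900, (A,merge)→1750, (D,merge)→1850, (D,nl_idx)→2300, (A,hash)→2500, (A,nl)→7550 …(+1); best=900 via (D,hash)
  {BCD}: card=250; try (D,hash)→2470, (B,hash)→2470, (D,nl_idx)→3370, (B,merge)→3990, (D,merge)→4220, (D,nl)→14120 …(+1); best=2470 via (D,hash)
  {ACD}: card=6250; try (A,hash)→3750, (A,merge)→4700, (C,hash)→6150, (C,merge)→18150, (A,nl)→38600, (C,nl)→313400; best=3750 via (A,hash)
  {ABCD}: card=6250; try (A,hash)→5120, (A,merge)→6070, (B,hash)→11120, (A,nl)→39970, (B,merge)→91890, (B,nl)→503750; best=5120 via (A,hash)

cost=5120; order=C,B,D,A; methods=hash,hash,hash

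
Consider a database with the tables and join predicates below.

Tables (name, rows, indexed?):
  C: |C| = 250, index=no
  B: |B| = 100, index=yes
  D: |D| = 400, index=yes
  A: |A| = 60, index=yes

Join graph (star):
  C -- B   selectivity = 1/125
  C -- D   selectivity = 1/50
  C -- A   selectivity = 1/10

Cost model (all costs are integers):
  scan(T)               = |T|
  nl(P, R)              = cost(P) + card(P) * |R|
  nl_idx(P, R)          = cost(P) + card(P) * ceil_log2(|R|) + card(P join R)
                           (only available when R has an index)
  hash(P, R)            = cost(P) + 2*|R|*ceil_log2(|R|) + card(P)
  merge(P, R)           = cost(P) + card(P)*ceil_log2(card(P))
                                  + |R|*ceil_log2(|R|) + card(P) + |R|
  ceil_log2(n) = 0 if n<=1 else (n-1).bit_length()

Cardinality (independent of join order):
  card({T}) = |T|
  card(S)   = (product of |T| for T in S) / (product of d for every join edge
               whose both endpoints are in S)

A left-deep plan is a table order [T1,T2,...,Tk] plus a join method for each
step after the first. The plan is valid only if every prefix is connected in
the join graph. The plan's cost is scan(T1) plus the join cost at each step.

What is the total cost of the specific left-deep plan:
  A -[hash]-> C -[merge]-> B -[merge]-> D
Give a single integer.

step 1: scan A: cost=60, card=60
step 2: join C via hash
    card(P join C) = 60*250/(10) = 1500
    cost = 60 + 2*250*8 + 60 = 4120
step 3: join B via merge
    card(P join B) = 1500*100/(125) = 1200
    cost = 4120 + 1500*11 + 100*7 + 1500 + 100 = 22920
step 4: join D via merge
    card(P join D) = 1200*400/(50) = 9600
    cost = 22920 + 1200*11 + 400*9 + 1200 + 400 = 41320

41320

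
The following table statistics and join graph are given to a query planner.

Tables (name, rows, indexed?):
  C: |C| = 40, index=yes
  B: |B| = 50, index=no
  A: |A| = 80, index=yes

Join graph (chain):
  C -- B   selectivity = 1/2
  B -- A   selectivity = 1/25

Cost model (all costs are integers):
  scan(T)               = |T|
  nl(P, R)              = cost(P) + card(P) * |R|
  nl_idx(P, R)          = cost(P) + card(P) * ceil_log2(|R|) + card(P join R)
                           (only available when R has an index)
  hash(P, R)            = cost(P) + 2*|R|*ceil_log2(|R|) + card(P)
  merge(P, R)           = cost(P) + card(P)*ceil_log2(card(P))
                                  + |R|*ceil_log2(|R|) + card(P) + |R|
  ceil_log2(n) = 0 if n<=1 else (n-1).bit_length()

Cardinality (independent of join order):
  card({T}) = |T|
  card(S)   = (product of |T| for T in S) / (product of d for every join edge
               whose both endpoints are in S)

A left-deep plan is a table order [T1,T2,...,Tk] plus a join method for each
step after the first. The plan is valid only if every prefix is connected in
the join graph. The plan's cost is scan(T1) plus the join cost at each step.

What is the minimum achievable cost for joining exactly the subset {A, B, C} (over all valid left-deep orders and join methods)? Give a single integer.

1200

Selinger DP over subsets of {A,B,C}:
  {C}: scan cost=40, card=40
  {B}: scan cost=50, card=50
  {A}: scan cost=80, card=80
  {BC}: card=1000; try (C,hash)→580, (B,merge)→670, (C,merge)→680, (B,hash)→680, (C,nl_idx)→1350, (B,nl)→2040 …(+1); best=580 via (C,hash)
  {AB}: card=160; try (A,nl_idx)→560, (B,hash)→760, (A,merge)→1040, (B,merge)→1070, (A,hash)→1220, (A,nl)→4050 …(+1); best=560 via (A,nl_idx)
  {ABC}: card=3200; try (C,hash)→1200, (C,merge)→2280, (A,hash)→2700, (C,nl_idx)→4720, (C,nl)→6960, (A,nl_idx)→10780 …(+2); best=1200 via (C,hash)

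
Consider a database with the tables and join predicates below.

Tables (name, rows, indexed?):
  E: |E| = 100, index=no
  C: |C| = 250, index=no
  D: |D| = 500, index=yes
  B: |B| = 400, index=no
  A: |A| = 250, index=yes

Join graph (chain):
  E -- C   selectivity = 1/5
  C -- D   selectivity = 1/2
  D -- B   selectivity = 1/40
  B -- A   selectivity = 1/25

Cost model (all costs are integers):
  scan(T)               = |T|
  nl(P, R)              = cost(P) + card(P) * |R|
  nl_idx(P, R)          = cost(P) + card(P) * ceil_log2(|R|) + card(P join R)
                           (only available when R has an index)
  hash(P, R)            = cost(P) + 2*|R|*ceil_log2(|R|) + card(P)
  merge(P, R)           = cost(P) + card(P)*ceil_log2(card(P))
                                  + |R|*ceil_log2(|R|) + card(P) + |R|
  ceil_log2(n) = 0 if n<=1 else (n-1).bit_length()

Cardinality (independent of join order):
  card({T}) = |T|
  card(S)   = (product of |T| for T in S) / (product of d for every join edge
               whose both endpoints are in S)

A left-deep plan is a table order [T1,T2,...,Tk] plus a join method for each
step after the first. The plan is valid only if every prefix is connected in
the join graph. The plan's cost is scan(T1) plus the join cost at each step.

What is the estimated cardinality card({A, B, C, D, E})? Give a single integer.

Tables in S: A(250), B(400), C(250), D(500), E(100)
Edges inside S: E-C(d=5), C-D(d=2), D-B(d=40), B-A(d=25)
numerator = 250 * 400 * 250 * 500 * 100 = 1250000000000
denominator = 5 * 2 * 40 * 25 = 10000
card(S) = 1250000000000 / 10000 = 125000000

125000000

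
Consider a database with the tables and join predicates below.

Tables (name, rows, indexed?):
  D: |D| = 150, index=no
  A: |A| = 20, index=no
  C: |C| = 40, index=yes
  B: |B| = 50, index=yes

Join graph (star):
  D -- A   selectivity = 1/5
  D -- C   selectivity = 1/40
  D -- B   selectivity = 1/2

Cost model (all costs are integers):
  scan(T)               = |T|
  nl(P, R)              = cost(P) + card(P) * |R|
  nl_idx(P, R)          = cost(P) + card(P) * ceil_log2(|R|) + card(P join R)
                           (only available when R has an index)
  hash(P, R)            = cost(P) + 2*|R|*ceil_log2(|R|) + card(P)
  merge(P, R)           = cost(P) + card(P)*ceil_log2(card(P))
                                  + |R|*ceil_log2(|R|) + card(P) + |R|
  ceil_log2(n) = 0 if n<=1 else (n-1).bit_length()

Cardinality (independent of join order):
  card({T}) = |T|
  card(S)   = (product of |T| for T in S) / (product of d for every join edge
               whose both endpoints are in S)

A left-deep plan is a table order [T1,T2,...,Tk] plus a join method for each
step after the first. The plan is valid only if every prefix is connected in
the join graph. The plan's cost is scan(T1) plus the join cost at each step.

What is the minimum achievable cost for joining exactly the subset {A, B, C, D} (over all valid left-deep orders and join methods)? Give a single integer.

2330

Selinger DP over subsets of {A,B,C,D}:
  {D}: scan cost=150, card=150
  {A}: scan cost=20, card=20
  {C}: scan cost=40, card=40
  {B}: scan cost=50, card=50
  {AD}: card=600; try (A,hash)→500, (D,merge)→1490, (A,merge)→1620, (D,hash)→2440, (D,nl)→3020, (A,nl)→3150; best=500 via (A,hash)
  {CD}: card=150; try (C,hash)→780, (C,nl_idx)→1200, (D,merge)→1670, (C,merge)→1780, (D,hash)→2480, (D,nl)→6040 …(+1); best=780 via (C,hash)
  {BD}: card=3750; try (B,hash)→900, (D,merge)→1750, (B,merge)→1850, (D,hash)→2500, (B,nl_idx)→4800, (D,nl)→7550 …(+1); best=900 via (B,hash)
  {ACD}: card=600; try (A,hash)→1130, (C,hash)→1580, (A,merge)→2250, (A,nl)→3780, (C,nl_idx)→4700, (C,merge)→7380 …(+1); best=1130 via (A,hash)
  {ABD}: card=15000; try (B,hash)→1700, (A,hash)→4850, (B,merge)→7450, (B,nl_idx)→19100, (B,nl)→30500, (A,merge)→49770 …(+1); best=1700 via (B,hash)
  {BCD}: card=3750; try (B,hash)→1530, (B,merge)→2480, (C,hash)→5130, (B,nl_idx)→5430, (B,nl)→8280, (C,nl_idx)→27150 …(+2); best=1530 via (B,hash)
  {ABCD}: card=15000; try (B,hash)→2330, (A,hash)→5480, (B,merge)→8080, (C,hash)→17180, (B,nl_idx)→19730, (B,nl)→31130 …(+5); best=2330 via (B,hash)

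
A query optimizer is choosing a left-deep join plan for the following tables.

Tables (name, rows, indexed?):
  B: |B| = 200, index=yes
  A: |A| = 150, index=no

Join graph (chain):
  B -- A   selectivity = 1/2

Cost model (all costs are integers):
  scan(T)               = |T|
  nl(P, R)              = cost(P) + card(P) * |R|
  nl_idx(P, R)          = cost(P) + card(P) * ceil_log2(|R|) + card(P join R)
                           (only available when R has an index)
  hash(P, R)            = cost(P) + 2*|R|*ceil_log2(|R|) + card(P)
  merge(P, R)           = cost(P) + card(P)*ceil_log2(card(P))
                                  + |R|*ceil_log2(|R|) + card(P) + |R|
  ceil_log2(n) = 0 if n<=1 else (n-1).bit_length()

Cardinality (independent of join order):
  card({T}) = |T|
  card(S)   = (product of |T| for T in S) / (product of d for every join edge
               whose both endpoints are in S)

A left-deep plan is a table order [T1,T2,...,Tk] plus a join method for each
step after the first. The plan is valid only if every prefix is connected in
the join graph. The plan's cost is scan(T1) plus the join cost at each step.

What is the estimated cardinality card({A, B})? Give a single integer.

Tables in S: A(150), B(200)
Edges inside S: B-A(d=2)
numerator = 150 * 200 = 30000
denominator = 2 = 2
card(S) = 30000 / 2 = 15000

15000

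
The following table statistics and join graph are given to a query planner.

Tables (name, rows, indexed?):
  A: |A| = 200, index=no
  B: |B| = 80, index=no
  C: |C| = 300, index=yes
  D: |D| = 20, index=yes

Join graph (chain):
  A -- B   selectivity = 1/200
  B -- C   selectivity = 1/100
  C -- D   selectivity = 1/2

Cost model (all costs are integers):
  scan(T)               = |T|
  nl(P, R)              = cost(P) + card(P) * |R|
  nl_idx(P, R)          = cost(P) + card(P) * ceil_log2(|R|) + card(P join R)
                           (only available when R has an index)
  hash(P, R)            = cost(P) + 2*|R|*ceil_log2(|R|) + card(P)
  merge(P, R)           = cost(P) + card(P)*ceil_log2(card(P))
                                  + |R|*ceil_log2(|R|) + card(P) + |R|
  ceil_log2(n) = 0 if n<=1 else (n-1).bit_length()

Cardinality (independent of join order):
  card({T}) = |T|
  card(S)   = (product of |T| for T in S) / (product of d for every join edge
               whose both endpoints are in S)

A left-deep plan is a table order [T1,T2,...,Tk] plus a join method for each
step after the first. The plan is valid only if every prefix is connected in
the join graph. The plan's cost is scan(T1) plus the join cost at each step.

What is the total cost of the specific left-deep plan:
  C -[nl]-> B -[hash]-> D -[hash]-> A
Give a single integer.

30340

step 1: scan C: cost=300, card=300
step 2: join B via nl
    card(P join B) = 300*80/(100) = 240
    cost = 300 + 300*80 = 24300
step 3: join D via hash
    card(P join D) = 240*20/(2) = 2400
    cost = 24300 + 2*20*5 + 240 = 24740
step 4: join A via hash
    card(P join A) = 2400*200/(200) = 2400
    cost = 24740 + 2*200*8 + 2400 = 30340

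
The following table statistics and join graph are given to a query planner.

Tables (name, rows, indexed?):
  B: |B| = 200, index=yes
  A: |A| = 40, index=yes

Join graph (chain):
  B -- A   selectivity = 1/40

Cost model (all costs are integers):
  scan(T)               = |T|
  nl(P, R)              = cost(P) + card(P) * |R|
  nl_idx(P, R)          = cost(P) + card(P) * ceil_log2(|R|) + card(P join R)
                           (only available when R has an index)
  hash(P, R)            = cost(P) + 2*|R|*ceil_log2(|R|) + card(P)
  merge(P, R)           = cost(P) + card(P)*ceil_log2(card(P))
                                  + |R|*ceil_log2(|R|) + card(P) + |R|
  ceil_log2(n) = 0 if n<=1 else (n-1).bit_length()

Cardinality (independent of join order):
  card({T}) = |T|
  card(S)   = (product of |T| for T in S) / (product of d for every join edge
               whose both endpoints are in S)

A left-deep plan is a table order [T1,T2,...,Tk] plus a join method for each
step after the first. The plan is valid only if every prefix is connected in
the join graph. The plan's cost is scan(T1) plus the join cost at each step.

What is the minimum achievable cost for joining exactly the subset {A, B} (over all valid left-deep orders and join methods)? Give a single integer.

560

Selinger DP over subsets of {A,B}:
  {B}: scan cost=200, card=200
  {A}: scan cost=40, card=40
  {AB}: card=200; try (B,nl_idx)→560, (A,hash)→880, (A,nl_idx)→1600, (B,merge)→2120, (A,merge)→2280, (B,hash)→3280 …(+2); best=560 via (B,nl_idx)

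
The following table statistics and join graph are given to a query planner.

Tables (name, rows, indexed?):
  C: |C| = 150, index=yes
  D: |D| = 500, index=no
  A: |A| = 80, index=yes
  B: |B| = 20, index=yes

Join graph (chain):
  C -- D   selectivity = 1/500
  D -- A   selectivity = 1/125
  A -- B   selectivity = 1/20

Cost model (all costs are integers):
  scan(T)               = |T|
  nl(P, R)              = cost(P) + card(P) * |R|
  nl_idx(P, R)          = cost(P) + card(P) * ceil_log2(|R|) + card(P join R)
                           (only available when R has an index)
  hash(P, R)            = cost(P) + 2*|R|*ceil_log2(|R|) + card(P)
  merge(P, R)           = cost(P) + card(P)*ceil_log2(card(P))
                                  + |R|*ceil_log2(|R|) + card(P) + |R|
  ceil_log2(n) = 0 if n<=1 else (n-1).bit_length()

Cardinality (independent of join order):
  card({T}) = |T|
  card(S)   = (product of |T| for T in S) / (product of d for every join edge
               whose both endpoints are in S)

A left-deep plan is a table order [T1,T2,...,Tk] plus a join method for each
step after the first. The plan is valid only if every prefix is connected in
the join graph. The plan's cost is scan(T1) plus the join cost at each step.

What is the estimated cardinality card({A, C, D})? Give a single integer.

96

Tables in S: A(80), C(150), D(500)
Edges inside S: C-D(d=500), D-A(d=125)
numerator = 80 * 150 * 500 = 6000000
denominator = 500 * 125 = 62500
card(S) = 6000000 / 62500 = 96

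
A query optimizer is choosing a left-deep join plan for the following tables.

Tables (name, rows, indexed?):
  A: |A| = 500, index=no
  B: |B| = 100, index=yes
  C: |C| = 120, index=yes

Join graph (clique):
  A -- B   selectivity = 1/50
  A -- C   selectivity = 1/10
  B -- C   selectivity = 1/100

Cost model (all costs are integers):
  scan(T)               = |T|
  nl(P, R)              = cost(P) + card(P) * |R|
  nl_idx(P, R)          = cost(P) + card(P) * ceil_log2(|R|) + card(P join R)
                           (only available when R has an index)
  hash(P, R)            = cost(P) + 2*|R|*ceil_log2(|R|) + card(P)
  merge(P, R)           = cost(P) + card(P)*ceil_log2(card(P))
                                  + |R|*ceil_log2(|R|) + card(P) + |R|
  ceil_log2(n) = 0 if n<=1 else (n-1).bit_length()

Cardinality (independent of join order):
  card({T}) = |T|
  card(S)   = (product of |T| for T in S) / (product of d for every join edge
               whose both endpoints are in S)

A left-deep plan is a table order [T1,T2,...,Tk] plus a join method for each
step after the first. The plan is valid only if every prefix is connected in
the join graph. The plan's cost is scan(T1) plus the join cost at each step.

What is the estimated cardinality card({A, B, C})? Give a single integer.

120

Tables in S: A(500), B(100), C(120)
Edges inside S: A-B(d=50), A-C(d=10), B-C(d=100)
numerator = 500 * 100 * 120 = 6000000
denominator = 50 * 10 * 100 = 50000
card(S) = 6000000 / 50000 = 120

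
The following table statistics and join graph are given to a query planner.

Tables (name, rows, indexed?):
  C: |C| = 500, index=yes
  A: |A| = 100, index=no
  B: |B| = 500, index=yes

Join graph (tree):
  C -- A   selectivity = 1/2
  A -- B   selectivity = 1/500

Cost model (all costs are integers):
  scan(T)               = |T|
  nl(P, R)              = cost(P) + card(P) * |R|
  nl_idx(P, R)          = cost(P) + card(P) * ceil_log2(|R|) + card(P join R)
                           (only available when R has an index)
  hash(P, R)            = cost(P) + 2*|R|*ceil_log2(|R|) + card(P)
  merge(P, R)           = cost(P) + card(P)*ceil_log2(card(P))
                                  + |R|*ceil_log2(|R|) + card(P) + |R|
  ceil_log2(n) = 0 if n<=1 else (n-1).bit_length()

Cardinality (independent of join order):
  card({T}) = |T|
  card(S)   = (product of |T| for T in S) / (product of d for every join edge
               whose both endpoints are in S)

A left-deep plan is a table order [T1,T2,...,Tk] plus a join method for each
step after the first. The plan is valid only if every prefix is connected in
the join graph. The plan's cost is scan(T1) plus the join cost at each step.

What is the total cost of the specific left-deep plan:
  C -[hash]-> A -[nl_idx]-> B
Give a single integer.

step 1: scan C: cost=500, card=500
step 2: join A via hash
    card(P join A) = 500*100/(2) = 25000
    cost = 500 + 2*100*7 + 500 = 2400
step 3: join B via nl_idx
    card(P join B) = 25000*500/(500) = 25000
    cost = 2400 + 25000*9 + 25000 = 252400

252400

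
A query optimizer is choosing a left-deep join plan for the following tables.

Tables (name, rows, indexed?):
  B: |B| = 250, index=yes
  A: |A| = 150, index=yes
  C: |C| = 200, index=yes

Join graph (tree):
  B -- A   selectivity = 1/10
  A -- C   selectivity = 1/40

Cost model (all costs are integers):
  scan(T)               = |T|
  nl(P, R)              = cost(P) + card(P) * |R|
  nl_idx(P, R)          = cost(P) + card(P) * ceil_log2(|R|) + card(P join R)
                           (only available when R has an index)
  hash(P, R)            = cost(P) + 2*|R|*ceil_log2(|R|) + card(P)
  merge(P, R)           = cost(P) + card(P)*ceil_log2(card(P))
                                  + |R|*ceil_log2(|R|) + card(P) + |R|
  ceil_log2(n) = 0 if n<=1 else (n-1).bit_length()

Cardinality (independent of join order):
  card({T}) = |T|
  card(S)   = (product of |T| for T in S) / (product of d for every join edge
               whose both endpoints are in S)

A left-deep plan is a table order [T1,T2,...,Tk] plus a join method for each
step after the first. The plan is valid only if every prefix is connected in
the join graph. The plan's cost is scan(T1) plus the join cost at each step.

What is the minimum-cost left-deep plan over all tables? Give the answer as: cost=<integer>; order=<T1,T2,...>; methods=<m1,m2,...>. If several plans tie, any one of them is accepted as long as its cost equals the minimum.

Selinger DP (subsets sized 1..n):
  {B}: scan cost=250, card=250
  {A}: scan cost=150, card=150
  {C}: scan cost=200, card=200
  {AB}: card=3750; try (A,hash)→2900, (B,merge)→3750, (A,merge)→3850, (B,hash)→4300, (B,nl_idx)→5100, (A,nl_idx)→6000 …(+2); best=2900 via (A,hash)
  {AC}: card=750; try (C,nl_idx)→2100, (A,nl_idx)→2550, (A,hash)→2800, (C,merge)→3300, (A,merge)→3350, (C,hash)→3500 …(+2); best=2100 via (C,nl_idx)
  {ABC}: card=18750; try (B,hash)→6850, (C,hash)→9850, (B,merge)→12600, (B,nl_idx)→26850, (C,nl_idx)→51650, (C,merge)→53450 …(+2); best=6850 via (B,hash)

cost=6850; order=A,C,B; methods=nl_idx,hash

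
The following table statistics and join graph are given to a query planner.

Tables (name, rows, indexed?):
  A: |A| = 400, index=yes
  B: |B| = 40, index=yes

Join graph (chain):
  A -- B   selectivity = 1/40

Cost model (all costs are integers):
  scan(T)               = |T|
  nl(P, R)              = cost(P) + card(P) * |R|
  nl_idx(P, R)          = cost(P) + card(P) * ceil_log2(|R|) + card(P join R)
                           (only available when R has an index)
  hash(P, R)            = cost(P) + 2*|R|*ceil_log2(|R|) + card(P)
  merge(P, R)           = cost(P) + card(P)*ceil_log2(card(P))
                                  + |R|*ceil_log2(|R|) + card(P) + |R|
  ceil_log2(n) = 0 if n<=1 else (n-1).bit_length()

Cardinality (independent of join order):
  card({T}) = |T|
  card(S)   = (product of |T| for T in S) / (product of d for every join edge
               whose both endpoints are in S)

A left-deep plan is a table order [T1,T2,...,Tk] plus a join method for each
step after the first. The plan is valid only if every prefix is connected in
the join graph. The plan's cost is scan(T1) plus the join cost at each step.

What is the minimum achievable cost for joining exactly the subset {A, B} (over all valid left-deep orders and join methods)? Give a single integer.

800

Selinger DP over subsets of {A,B}:
  {A}: scan cost=400, card=400
  {B}: scan cost=40, card=40
  {AB}: card=400; try (A,nl_idx)→800, (B,hash)→1280, (B,nl_idx)→3200, (A,merge)→4320, (B,merge)→4680, (A,hash)→7280 …(+2); best=800 via (A,nl_idx)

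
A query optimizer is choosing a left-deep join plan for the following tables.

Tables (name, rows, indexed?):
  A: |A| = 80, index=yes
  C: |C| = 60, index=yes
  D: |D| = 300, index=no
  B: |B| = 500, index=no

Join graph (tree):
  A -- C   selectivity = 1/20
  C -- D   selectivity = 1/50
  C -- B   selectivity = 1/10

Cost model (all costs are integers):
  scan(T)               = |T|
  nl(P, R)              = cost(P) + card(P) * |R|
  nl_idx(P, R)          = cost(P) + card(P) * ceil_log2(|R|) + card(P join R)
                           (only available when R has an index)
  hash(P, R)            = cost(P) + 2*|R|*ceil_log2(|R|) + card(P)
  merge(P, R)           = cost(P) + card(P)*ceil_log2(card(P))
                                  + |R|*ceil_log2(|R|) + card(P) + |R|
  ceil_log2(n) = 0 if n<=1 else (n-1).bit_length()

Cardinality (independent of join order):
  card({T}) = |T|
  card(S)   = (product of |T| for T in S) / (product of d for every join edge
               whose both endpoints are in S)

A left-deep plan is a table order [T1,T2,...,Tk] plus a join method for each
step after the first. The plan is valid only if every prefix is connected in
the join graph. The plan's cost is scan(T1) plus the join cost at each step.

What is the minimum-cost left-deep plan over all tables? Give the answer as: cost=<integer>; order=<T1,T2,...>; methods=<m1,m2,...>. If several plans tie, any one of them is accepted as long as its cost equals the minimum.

Selinger DP (subsets sized 1..n):
  {A}: scan cost=80, card=80
  {C}: scan cost=60, card=60
  {D}: scan cost=300, card=300
  {B}: scan cost=500, card=500
  {AC}: card=240; try (A,nl_idx)→720, (C,nl_idx)→800, (C,hash)→880, (A,merge)→1120, (C,merge)→1140, (A,hash)→1240 …(+2); best=720 via (A,nl_idx)
  {CD}: card=360; try (C,hash)→1320, (C,nl_idx)→2460, (D,merge)→3480, (C,merge)→3720, (D,hash)→5520, (D,nl)→18060 …(+1); best=1320 via (C,hash)
  {BC}: card=3000; try (C,hash)→1720, (B,merge)→5480, (C,merge)→5920, (C,nl_idx)→6500, (B,hash)→9120, (B,nl)→30060 …(+1); best=1720 via (C,hash)
  {ACD}: card=1440; try (A,hash)→2800, (A,nl_idx)→5280, (A,merge)→5560, (D,merge)→5880, (D,hash)→6360, (A,nl)→30120 …(+1); best=2800 via (A,hash)
  {ABC}: card=12000; try (A,hash)→5840, (B,merge)→7880, (B,hash)→9960, (A,nl_idx)→34720, (A,merge)→41360, (B,nl)→120720 …(+1); best=5840 via (A,hash)
  {BCD}: card=18000; try (B,merge)→9920, (D,hash)→10120, (B,hash)→10680, (D,merge)→43720, (B,nl)→181320, (D,nl)→901720; best=9920 via (B,merge)
  {ABCD}: card=72000; try (B,hash)→13240, (D,hash)→23240, (B,merge)→25080, (A,hash)→29040, (D,merge)→188840, (A,nl_idx)→207920 …(+4); best=13240 via (B,hash)

cost=13240; order=D,C,A,B; methods=hash,hash,hash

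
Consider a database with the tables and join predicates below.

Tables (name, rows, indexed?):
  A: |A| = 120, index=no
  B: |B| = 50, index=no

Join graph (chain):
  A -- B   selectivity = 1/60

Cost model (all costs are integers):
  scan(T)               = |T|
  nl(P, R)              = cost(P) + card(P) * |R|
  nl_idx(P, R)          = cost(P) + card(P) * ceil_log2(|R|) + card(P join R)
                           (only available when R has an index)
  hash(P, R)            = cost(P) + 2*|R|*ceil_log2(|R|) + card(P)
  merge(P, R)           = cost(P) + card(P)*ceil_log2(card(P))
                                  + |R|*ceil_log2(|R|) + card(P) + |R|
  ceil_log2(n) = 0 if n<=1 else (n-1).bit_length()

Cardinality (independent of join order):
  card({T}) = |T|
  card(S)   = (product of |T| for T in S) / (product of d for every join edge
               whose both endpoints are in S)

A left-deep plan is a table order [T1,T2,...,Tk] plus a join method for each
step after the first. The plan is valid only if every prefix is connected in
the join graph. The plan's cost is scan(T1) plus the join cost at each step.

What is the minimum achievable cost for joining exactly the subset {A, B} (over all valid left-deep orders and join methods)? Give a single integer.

Selinger DP over subsets of {A,B}:
  {A}: scan cost=120, card=120
  {B}: scan cost=50, card=50
  {AB}: card=100; try (B,hash)→840, (A,merge)→1360, (B,merge)→1430, (A,hash)→1780, (A,nl)→6050, (B,nl)→6120; best=840 via (B,hash)

840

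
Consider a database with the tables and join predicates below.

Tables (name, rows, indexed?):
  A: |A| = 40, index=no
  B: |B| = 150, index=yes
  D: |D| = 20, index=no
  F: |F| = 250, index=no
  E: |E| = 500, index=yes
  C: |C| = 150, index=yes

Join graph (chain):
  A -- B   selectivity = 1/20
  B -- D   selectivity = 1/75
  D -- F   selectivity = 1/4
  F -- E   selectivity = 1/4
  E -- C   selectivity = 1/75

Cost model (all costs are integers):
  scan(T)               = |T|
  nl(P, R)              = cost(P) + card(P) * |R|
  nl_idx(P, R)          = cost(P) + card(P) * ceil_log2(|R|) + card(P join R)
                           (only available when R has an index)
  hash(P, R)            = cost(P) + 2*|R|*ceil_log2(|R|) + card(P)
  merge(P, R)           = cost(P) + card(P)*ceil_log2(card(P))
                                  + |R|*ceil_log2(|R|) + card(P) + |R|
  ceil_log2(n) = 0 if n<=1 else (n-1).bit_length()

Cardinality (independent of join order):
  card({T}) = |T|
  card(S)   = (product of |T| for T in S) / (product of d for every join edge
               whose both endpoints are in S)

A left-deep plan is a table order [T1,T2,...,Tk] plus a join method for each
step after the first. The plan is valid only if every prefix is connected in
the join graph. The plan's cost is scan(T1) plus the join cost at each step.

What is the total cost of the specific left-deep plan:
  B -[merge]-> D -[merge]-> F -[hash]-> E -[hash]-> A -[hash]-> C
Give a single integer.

step 1: scan B: cost=150, card=150
step 2: join D via merge
    card(P join D) = 150*20/(75) = 40
    cost = 150 + 150*8 + 20*5 + 150 + 20 = 1620
step 3: join F via merge
    card(P join F) = 40*250/(4) = 2500
    cost = 1620 + 40*6 + 250*8 + 40 + 250 = 4150
step 4: join E via hash
    card(P join E) = 2500*500/(4) = 312500
    cost = 4150 + 2*500*9 + 2500 = 15650
step 5: join A via hash
    card(P join A) = 312500*40/(20) = 625000
    cost = 15650 + 2*40*6 + 312500 = 328630
step 6: join C via hash
    card(P join C) = 625000*150/(75) = 1250000
    cost = 328630 + 2*150*8 + 625000 = 956030

956030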